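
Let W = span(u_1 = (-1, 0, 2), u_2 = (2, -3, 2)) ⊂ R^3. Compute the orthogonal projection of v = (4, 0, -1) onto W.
proj_W(v) = (22/9, -14/9, -16/9)

Set up U = [u_1 | ... | u_2] ∈ R^(3×2). The projector onto W = col(U) is P = U (U^T U)^(-1) U^T.
Compute U^T U =
  [5, 2]
  [2, 17],
and U^T v = (-6, 6).
Solve U^T U · c = U^T v for the coefficients: c = (-38/27, 14/27). The projection is proj_W(v) = U c.
Check: (v - proj_W(v)) · u_1 = 0  (should be 0).
Check: (v - proj_W(v)) · u_2 = 0  (should be 0).
Result: proj_W(v) = (22/9, -14/9, -16/9).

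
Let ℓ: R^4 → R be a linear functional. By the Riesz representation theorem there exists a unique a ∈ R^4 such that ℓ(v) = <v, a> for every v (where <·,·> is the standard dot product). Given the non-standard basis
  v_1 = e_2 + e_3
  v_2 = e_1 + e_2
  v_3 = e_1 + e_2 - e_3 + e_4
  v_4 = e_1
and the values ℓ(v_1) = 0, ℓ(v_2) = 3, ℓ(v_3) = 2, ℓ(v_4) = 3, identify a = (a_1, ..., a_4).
a = (3, 0, 0, -1)

Write a = (a_1, ..., a_4) in the standard basis. For each basis vector v_i, ℓ(v_i) = <v_i, a> is a linear equation in the a_j's. Collect the n equations into a matrix system V a = ℓ, where row i of V is v_i (expressed in the standard basis). Since V is invertible (lower-triangular with 1s on the diagonal, up to permutation), solve by back-substitution:
  V =
[[0, 1, 1, 0],
 [1, 1, 0, 0],
 [1, 1, -1, 1],
 [1, 0, 0, 0]]
  V a = (0, 3, 2, 3)
Solving gives a = (3, 0, 0, -1).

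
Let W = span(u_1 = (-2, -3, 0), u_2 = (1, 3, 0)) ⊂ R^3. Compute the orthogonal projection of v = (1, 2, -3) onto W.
proj_W(v) = (1, 2, 0)

Set up U = [u_1 | ... | u_2] ∈ R^(3×2). The projector onto W = col(U) is P = U (U^T U)^(-1) U^T.
Compute U^T U =
  [13, -11]
  [-11, 10],
and U^T v = (-8, 7).
Solve U^T U · c = U^T v for the coefficients: c = (-1/3, 1/3). The projection is proj_W(v) = U c.
Check: (v - proj_W(v)) · u_1 = 0  (should be 0).
Check: (v - proj_W(v)) · u_2 = 0  (should be 0).
Result: proj_W(v) = (1, 2, 0).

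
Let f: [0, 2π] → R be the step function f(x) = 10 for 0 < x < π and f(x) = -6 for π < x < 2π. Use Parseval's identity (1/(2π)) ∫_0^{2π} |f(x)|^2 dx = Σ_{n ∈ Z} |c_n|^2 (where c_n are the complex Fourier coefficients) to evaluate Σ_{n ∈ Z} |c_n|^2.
Σ |c_n|^2 = 68

Parseval equates the L^2 energy of f (normalised by 1/(2π)) with the ℓ^2 sum of its Fourier coefficients: (1/(2π)) ∫_0^{2π} |f|^2 = Σ |c_n|^2.
Compute the left side: (1/(2π)) [∫_0^π 10^2 dx + ∫_π^{2π} (-6)^2 dx] = (1/(2π)) · (100π + 36π) = (100 + 36)/2 = 68.
So Σ_{n ∈ Z} |c_n|^2 = 68.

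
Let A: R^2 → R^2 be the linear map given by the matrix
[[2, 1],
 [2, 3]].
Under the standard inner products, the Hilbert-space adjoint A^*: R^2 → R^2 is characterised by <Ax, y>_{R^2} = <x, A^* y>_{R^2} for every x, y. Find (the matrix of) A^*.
A^* = A^T =
[[2, 2],
 [1, 3]]

For real matrices with standard dot products, the defining identity <Ax, y> = <x, A^* y> gives (Ax)^T y = x^T (A^*) y, i.e. x^T A^T y = x^T (A^*) y. Since this holds for all x, y, we must have A^* = A^T. Therefore
A^* =
[[2, 2],
 [1, 3]].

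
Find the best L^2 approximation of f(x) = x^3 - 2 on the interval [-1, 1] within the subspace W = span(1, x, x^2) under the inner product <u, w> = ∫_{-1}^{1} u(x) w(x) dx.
g(x) = 3*x/5 - 2

The best approximation g ∈ W is the orthogonal projection of f onto W. Writing g = a_0 + a_1 x + a_2 x^2, the coefficients solve the normal equations G · a = b where
  G_{ij} = <φ_i, φ_j> and b_i = <f, φ_i>, with φ_0 = 1, φ_1 = x, φ_2 = x^2.
G =
  [2, 0, 2/3]
  [0, 2/3, 0]
  [2/3, 0, 2/5],
b = (-4, 2/5, -4/3).
Solving gives a_0 = -2, a_1 = 3/5, a_2 = 0, so
  g(x) = 3*x/5 - 2.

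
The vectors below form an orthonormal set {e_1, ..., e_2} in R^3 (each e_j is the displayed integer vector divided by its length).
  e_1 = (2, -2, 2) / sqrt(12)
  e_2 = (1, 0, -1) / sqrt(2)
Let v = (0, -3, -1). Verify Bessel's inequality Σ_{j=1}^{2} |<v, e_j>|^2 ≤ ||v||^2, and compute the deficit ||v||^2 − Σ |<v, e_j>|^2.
Σ |<v, e_j>|^2 = 11/6; ||v||^2 = 10; deficit = 49/6

Write each e_j = u_j / sqrt(<u_j, u_j>) where u_j is the displayed integer vector. Then <v, e_j> = <v, u_j> / sqrt(<u_j, u_j>), so |<v, e_j>|^2 = <v, u_j>^2 / <u_j, u_j>.
Coefficients: <v, e_1> = 4/sqrt(12), <v, e_2> = 1/sqrt(2).
Square and sum: Σ |<v, e_j>|^2 = 11/6.
Compute ||v||^2 = v·v = 10.
Deficit = 10 − 11/6 = 49/6 ≥ 0, confirming Bessel's inequality. (The deficit equals ||v − Σ <v,e_j> e_j||^2, the squared distance from v to span{e_j}.)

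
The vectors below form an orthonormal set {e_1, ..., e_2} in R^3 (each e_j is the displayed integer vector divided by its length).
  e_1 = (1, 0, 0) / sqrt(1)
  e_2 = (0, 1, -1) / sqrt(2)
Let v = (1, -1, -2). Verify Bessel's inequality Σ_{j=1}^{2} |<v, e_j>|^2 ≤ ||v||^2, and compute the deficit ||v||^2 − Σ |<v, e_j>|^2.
Σ |<v, e_j>|^2 = 3/2; ||v||^2 = 6; deficit = 9/2

Write each e_j = u_j / sqrt(<u_j, u_j>) where u_j is the displayed integer vector. Then <v, e_j> = <v, u_j> / sqrt(<u_j, u_j>), so |<v, e_j>|^2 = <v, u_j>^2 / <u_j, u_j>.
Coefficients: <v, e_1> = 1/sqrt(1), <v, e_2> = 1/sqrt(2).
Square and sum: Σ |<v, e_j>|^2 = 3/2.
Compute ||v||^2 = v·v = 6.
Deficit = 6 − 3/2 = 9/2 ≥ 0, confirming Bessel's inequality. (The deficit equals ||v − Σ <v,e_j> e_j||^2, the squared distance from v to span{e_j}.)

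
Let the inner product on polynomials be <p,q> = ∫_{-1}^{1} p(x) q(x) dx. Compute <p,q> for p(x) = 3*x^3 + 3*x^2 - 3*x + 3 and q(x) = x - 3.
<p,q> = -124/5

Expand the product: p(x)·q(x) = 3*x^4 - 6*x^3 - 12*x^2 + 12*x - 9.
∫_{-1}^{1} of each monomial x^k gives [2/(k+1) if k even, 0 if k odd]. Integrating term-by-term (or equivalently evaluating the antiderivative F(x) = 3*x^5/5 - 3*x^4/2 - 4*x^3 + 6*x^2 - 9*x at the endpoints):
  F(1) − F(−1) = -79/10 − (169/10) = -124/5.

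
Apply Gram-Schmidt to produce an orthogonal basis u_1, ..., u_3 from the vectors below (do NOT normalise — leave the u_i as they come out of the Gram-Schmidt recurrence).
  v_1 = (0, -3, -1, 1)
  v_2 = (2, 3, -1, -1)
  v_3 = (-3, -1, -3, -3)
Orthogonal basis:
  u_1 = (0, -3, -1, 1)
  u_2 = (2, 6/11, -20/11, -2/11)
  u_3 = (-20/7, -1/7, -20/7, -23/7)

Apply the Gram-Schmidt recurrence
  u_1 = v_1
  u_i = v_i − Σ_{j<i} ((v_i · u_j) / (u_j · u_j)) · u_j.

Step by step this gives:
  u_1 = (0, -3, -1, 1)
  u_2 = (2, 6/11, -20/11, -2/11)
  u_3 = (-20/7, -1/7, -20/7, -23/7)

Orthogonality check:
  u_2 · u_1 = 0 (should be 0)
  u_3 · u_1 = 0 (should be 0)
  u_3 · u_2 = 0 (should be 0)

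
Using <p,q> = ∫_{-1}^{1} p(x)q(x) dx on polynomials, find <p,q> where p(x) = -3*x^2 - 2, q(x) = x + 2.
<p,q> = -12

Expand the product: p(x)·q(x) = -3*x^3 - 6*x^2 - 2*x - 4.
∫_{-1}^{1} of each monomial x^k gives [2/(k+1) if k even, 0 if k odd]. Integrating term-by-term (or equivalently evaluating the antiderivative F(x) = -3*x^4/4 - 2*x^3 - x^2 - 4*x at the endpoints):
  F(1) − F(−1) = -31/4 − (17/4) = -12.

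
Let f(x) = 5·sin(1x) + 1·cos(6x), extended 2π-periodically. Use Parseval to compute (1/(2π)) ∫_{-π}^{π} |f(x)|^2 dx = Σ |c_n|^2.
Σ |c_n|^2 = 13

Expand |f|^2 and use orthogonality of {sin(nx), cos(mx)} on [-π, π]:
  ∫_{-π}^{π} sin(nx)^2 dx = π, ∫ cos(mx)^2 dx = π, and cross terms integrate to 0.
So ∫_{-π}^{π} f(x)^2 dx = 5^2 · π + 1^2 · π = (25 + 1)π.
Divide by 2π: (25 + 1)/2 = 13.
By Parseval, this equals Σ |c_n|^2.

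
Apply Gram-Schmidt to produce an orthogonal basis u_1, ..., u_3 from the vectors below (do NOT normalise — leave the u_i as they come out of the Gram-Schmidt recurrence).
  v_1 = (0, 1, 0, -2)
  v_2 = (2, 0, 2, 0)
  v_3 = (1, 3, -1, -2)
Orthogonal basis:
  u_1 = (0, 1, 0, -2)
  u_2 = (2, 0, 2, 0)
  u_3 = (1, 8/5, -1, 4/5)

Apply the Gram-Schmidt recurrence
  u_1 = v_1
  u_i = v_i − Σ_{j<i} ((v_i · u_j) / (u_j · u_j)) · u_j.

Step by step this gives:
  u_1 = (0, 1, 0, -2)
  u_2 = (2, 0, 2, 0)
  u_3 = (1, 8/5, -1, 4/5)

Orthogonality check:
  u_2 · u_1 = 0 (should be 0)
  u_3 · u_1 = 0 (should be 0)
  u_3 · u_2 = 0 (should be 0)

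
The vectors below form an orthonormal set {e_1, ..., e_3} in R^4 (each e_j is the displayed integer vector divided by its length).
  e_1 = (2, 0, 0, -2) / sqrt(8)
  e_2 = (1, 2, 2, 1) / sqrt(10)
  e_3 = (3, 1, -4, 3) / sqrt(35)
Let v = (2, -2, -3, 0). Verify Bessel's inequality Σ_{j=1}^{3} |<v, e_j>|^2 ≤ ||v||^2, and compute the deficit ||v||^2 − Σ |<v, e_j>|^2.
Σ |<v, e_j>|^2 = 110/7; ||v||^2 = 17; deficit = 9/7

Write each e_j = u_j / sqrt(<u_j, u_j>) where u_j is the displayed integer vector. Then <v, e_j> = <v, u_j> / sqrt(<u_j, u_j>), so |<v, e_j>|^2 = <v, u_j>^2 / <u_j, u_j>.
Coefficients: <v, e_1> = 4/sqrt(8), <v, e_2> = -8/sqrt(10), <v, e_3> = 16/sqrt(35).
Square and sum: Σ |<v, e_j>|^2 = 110/7.
Compute ||v||^2 = v·v = 17.
Deficit = 17 − 110/7 = 9/7 ≥ 0, confirming Bessel's inequality. (The deficit equals ||v − Σ <v,e_j> e_j||^2, the squared distance from v to span{e_j}.)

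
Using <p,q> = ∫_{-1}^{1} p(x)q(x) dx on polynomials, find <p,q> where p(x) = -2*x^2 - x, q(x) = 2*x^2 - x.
<p,q> = -14/15

Expand the product: p(x)·q(x) = -4*x^4 + x^2.
∫_{-1}^{1} of each monomial x^k gives [2/(k+1) if k even, 0 if k odd]. Integrating term-by-term (or equivalently evaluating the antiderivative F(x) = -4*x^5/5 + x^3/3 at the endpoints):
  F(1) − F(−1) = -7/15 − (7/15) = -14/15.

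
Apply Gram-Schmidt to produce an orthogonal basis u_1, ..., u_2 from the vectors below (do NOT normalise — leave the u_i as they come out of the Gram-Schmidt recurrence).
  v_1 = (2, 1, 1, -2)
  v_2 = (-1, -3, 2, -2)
Orthogonal basis:
  u_1 = (2, 1, 1, -2)
  u_2 = (-6/5, -31/10, 19/10, -9/5)

Apply the Gram-Schmidt recurrence
  u_1 = v_1
  u_i = v_i − Σ_{j<i} ((v_i · u_j) / (u_j · u_j)) · u_j.

Step by step this gives:
  u_1 = (2, 1, 1, -2)
  u_2 = (-6/5, -31/10, 19/10, -9/5)

Orthogonality check:
  u_2 · u_1 = 0 (should be 0)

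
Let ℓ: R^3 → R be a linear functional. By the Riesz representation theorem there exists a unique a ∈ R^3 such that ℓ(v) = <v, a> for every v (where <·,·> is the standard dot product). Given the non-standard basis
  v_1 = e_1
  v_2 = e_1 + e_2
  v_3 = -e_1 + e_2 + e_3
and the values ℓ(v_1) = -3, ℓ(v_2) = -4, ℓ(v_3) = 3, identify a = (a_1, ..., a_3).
a = (-3, -1, 1)

Write a = (a_1, ..., a_3) in the standard basis. For each basis vector v_i, ℓ(v_i) = <v_i, a> is a linear equation in the a_j's. Collect the n equations into a matrix system V a = ℓ, where row i of V is v_i (expressed in the standard basis). Since V is invertible (lower-triangular with 1s on the diagonal, up to permutation), solve by back-substitution:
  V =
[[1, 0, 0],
 [1, 1, 0],
 [-1, 1, 1]]
  V a = (-3, -4, 3)
Solving gives a = (-3, -1, 1).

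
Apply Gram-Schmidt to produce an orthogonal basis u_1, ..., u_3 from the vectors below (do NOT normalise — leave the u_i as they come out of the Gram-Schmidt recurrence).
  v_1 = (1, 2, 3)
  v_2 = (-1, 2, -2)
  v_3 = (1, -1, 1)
Orthogonal basis:
  u_1 = (1, 2, 3)
  u_2 = (-11/14, 17/7, -19/14)
  u_3 = (50/117, 5/117, -20/117)

Apply the Gram-Schmidt recurrence
  u_1 = v_1
  u_i = v_i − Σ_{j<i} ((v_i · u_j) / (u_j · u_j)) · u_j.

Step by step this gives:
  u_1 = (1, 2, 3)
  u_2 = (-11/14, 17/7, -19/14)
  u_3 = (50/117, 5/117, -20/117)

Orthogonality check:
  u_2 · u_1 = 0 (should be 0)
  u_3 · u_1 = 0 (should be 0)
  u_3 · u_2 = 0 (should be 0)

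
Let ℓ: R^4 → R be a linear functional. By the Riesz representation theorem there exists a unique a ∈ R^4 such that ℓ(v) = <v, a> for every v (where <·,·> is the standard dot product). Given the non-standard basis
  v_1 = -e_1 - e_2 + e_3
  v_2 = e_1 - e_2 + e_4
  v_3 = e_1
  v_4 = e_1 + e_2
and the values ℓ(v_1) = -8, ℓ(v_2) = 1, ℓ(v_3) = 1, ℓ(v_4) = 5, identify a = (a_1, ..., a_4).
a = (1, 4, -3, 4)

Write a = (a_1, ..., a_4) in the standard basis. For each basis vector v_i, ℓ(v_i) = <v_i, a> is a linear equation in the a_j's. Collect the n equations into a matrix system V a = ℓ, where row i of V is v_i (expressed in the standard basis). Since V is invertible (lower-triangular with 1s on the diagonal, up to permutation), solve by back-substitution:
  V =
[[-1, -1, 1, 0],
 [1, -1, 0, 1],
 [1, 0, 0, 0],
 [1, 1, 0, 0]]
  V a = (-8, 1, 1, 5)
Solving gives a = (1, 4, -3, 4).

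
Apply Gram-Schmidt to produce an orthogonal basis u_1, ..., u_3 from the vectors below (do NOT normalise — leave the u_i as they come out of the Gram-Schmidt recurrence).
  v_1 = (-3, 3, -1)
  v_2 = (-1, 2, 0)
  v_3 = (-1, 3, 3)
Orthogonal basis:
  u_1 = (-3, 3, -1)
  u_2 = (8/19, 11/19, 9/19)
  u_3 = (-8/7, -4/7, 12/7)

Apply the Gram-Schmidt recurrence
  u_1 = v_1
  u_i = v_i − Σ_{j<i} ((v_i · u_j) / (u_j · u_j)) · u_j.

Step by step this gives:
  u_1 = (-3, 3, -1)
  u_2 = (8/19, 11/19, 9/19)
  u_3 = (-8/7, -4/7, 12/7)

Orthogonality check:
  u_2 · u_1 = 0 (should be 0)
  u_3 · u_1 = 0 (should be 0)
  u_3 · u_2 = 0 (should be 0)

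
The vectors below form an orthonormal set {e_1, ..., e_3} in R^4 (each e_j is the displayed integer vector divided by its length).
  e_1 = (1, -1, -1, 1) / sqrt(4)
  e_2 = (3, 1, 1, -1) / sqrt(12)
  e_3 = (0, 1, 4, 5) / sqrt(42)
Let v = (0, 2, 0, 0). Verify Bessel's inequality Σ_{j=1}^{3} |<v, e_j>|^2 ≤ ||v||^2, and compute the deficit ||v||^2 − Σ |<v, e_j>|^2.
Σ |<v, e_j>|^2 = 10/7; ||v||^2 = 4; deficit = 18/7

Write each e_j = u_j / sqrt(<u_j, u_j>) where u_j is the displayed integer vector. Then <v, e_j> = <v, u_j> / sqrt(<u_j, u_j>), so |<v, e_j>|^2 = <v, u_j>^2 / <u_j, u_j>.
Coefficients: <v, e_1> = -2/sqrt(4), <v, e_2> = 2/sqrt(12), <v, e_3> = 2/sqrt(42).
Square and sum: Σ |<v, e_j>|^2 = 10/7.
Compute ||v||^2 = v·v = 4.
Deficit = 4 − 10/7 = 18/7 ≥ 0, confirming Bessel's inequality. (The deficit equals ||v − Σ <v,e_j> e_j||^2, the squared distance from v to span{e_j}.)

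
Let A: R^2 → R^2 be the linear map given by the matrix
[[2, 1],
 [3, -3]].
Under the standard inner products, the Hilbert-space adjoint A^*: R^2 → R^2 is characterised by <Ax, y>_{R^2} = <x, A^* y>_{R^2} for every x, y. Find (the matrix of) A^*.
A^* = A^T =
[[2, 3],
 [1, -3]]

For real matrices with standard dot products, the defining identity <Ax, y> = <x, A^* y> gives (Ax)^T y = x^T (A^*) y, i.e. x^T A^T y = x^T (A^*) y. Since this holds for all x, y, we must have A^* = A^T. Therefore
A^* =
[[2, 3],
 [1, -3]].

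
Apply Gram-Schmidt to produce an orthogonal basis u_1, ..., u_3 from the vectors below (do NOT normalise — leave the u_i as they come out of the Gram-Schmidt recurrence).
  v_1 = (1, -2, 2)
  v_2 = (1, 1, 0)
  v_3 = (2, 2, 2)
Orthogonal basis:
  u_1 = (1, -2, 2)
  u_2 = (10/9, 7/9, 2/9)
  u_3 = (-12/17, 12/17, 18/17)

Apply the Gram-Schmidt recurrence
  u_1 = v_1
  u_i = v_i − Σ_{j<i} ((v_i · u_j) / (u_j · u_j)) · u_j.

Step by step this gives:
  u_1 = (1, -2, 2)
  u_2 = (10/9, 7/9, 2/9)
  u_3 = (-12/17, 12/17, 18/17)

Orthogonality check:
  u_2 · u_1 = 0 (should be 0)
  u_3 · u_1 = 0 (should be 0)
  u_3 · u_2 = 0 (should be 0)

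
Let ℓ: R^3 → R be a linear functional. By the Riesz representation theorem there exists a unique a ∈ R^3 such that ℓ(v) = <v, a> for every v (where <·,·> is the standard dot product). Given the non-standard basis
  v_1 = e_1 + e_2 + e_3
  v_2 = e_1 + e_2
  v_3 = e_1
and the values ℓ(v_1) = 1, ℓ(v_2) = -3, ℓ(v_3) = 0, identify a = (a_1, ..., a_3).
a = (0, -3, 4)

Write a = (a_1, ..., a_3) in the standard basis. For each basis vector v_i, ℓ(v_i) = <v_i, a> is a linear equation in the a_j's. Collect the n equations into a matrix system V a = ℓ, where row i of V is v_i (expressed in the standard basis). Since V is invertible (lower-triangular with 1s on the diagonal, up to permutation), solve by back-substitution:
  V =
[[1, 1, 1],
 [1, 1, 0],
 [1, 0, 0]]
  V a = (1, -3, 0)
Solving gives a = (0, -3, 4).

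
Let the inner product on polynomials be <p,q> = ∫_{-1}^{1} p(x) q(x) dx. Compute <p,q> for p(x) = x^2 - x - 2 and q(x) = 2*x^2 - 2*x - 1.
<p,q> = 14/5

Expand the product: p(x)·q(x) = 2*x^4 - 4*x^3 - 3*x^2 + 5*x + 2.
∫_{-1}^{1} of each monomial x^k gives [2/(k+1) if k even, 0 if k odd]. Integrating term-by-term (or equivalently evaluating the antiderivative F(x) = 2*x^5/5 - x^4 - x^3 + 5*x^2/2 + 2*x at the endpoints):
  F(1) − F(−1) = 29/10 − (1/10) = 14/5.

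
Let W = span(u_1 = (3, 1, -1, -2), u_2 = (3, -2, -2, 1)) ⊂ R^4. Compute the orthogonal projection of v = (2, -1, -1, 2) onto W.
proj_W(v) = (354/221, -380/221, -284/221, 262/221)

Set up U = [u_1 | ... | u_2] ∈ R^(4×2). The projector onto W = col(U) is P = U (U^T U)^(-1) U^T.
Compute U^T U =
  [15, 7]
  [7, 18],
and U^T v = (2, 12).
Solve U^T U · c = U^T v for the coefficients: c = (-48/221, 166/221). The projection is proj_W(v) = U c.
Check: (v - proj_W(v)) · u_1 = 0  (should be 0).
Check: (v - proj_W(v)) · u_2 = 0  (should be 0).
Result: proj_W(v) = (354/221, -380/221, -284/221, 262/221).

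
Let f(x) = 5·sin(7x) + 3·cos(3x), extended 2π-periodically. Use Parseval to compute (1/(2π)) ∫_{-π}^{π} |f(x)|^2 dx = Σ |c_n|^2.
Σ |c_n|^2 = 17

Expand |f|^2 and use orthogonality of {sin(nx), cos(mx)} on [-π, π]:
  ∫_{-π}^{π} sin(nx)^2 dx = π, ∫ cos(mx)^2 dx = π, and cross terms integrate to 0.
So ∫_{-π}^{π} f(x)^2 dx = 5^2 · π + 3^2 · π = (25 + 9)π.
Divide by 2π: (25 + 9)/2 = 17.
By Parseval, this equals Σ |c_n|^2.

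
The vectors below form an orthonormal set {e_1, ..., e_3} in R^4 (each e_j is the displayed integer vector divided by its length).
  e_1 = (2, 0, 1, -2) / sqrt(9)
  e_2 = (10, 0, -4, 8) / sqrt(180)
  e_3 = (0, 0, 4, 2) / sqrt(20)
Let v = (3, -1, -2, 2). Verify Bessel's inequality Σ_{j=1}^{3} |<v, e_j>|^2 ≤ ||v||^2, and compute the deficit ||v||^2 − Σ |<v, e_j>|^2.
Σ |<v, e_j>|^2 = 17; ||v||^2 = 18; deficit = 1

Write each e_j = u_j / sqrt(<u_j, u_j>) where u_j is the displayed integer vector. Then <v, e_j> = <v, u_j> / sqrt(<u_j, u_j>), so |<v, e_j>|^2 = <v, u_j>^2 / <u_j, u_j>.
Coefficients: <v, e_1> = 0/sqrt(9), <v, e_2> = 54/sqrt(180), <v, e_3> = -4/sqrt(20).
Square and sum: Σ |<v, e_j>|^2 = 17.
Compute ||v||^2 = v·v = 18.
Deficit = 18 − 17 = 1 ≥ 0, confirming Bessel's inequality. (The deficit equals ||v − Σ <v,e_j> e_j||^2, the squared distance from v to span{e_j}.)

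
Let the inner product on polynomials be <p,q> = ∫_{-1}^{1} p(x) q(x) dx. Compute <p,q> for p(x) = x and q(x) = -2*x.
<p,q> = -4/3

Expand the product: p(x)·q(x) = -2*x^2.
∫_{-1}^{1} of each monomial x^k gives [2/(k+1) if k even, 0 if k odd]. Integrating term-by-term (or equivalently evaluating the antiderivative F(x) = -2*x^3/3 at the endpoints):
  F(1) − F(−1) = -2/3 − (2/3) = -4/3.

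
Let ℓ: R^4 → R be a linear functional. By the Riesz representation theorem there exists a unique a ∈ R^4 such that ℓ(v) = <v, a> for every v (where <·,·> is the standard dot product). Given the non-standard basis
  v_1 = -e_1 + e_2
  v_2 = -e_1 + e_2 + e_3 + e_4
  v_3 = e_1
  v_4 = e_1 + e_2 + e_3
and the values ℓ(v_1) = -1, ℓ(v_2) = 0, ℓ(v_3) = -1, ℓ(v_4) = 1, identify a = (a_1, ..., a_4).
a = (-1, -2, 4, -3)

Write a = (a_1, ..., a_4) in the standard basis. For each basis vector v_i, ℓ(v_i) = <v_i, a> is a linear equation in the a_j's. Collect the n equations into a matrix system V a = ℓ, where row i of V is v_i (expressed in the standard basis). Since V is invertible (lower-triangular with 1s on the diagonal, up to permutation), solve by back-substitution:
  V =
[[-1, 1, 0, 0],
 [-1, 1, 1, 1],
 [1, 0, 0, 0],
 [1, 1, 1, 0]]
  V a = (-1, 0, -1, 1)
Solving gives a = (-1, -2, 4, -3).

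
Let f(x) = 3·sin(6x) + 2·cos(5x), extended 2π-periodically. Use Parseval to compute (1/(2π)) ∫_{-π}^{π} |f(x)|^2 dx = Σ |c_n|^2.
Σ |c_n|^2 = 13/2

Expand |f|^2 and use orthogonality of {sin(nx), cos(mx)} on [-π, π]:
  ∫_{-π}^{π} sin(nx)^2 dx = π, ∫ cos(mx)^2 dx = π, and cross terms integrate to 0.
So ∫_{-π}^{π} f(x)^2 dx = 3^2 · π + 2^2 · π = (9 + 4)π.
Divide by 2π: (9 + 4)/2 = 13/2.
By Parseval, this equals Σ |c_n|^2.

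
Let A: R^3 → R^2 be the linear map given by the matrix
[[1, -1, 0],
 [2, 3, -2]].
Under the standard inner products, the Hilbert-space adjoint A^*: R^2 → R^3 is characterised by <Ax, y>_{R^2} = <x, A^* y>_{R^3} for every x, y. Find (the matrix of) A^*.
A^* = A^T =
[[1, 2],
 [-1, 3],
 [0, -2]]

For real matrices with standard dot products, the defining identity <Ax, y> = <x, A^* y> gives (Ax)^T y = x^T (A^*) y, i.e. x^T A^T y = x^T (A^*) y. Since this holds for all x, y, we must have A^* = A^T. Therefore
A^* =
[[1, 2],
 [-1, 3],
 [0, -2]].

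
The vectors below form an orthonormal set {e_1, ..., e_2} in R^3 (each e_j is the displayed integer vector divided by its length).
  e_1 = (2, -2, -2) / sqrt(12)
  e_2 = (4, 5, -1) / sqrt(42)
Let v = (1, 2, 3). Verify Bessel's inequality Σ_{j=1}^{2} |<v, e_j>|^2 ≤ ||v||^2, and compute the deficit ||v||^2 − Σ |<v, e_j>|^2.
Σ |<v, e_j>|^2 = 115/14; ||v||^2 = 14; deficit = 81/14

Write each e_j = u_j / sqrt(<u_j, u_j>) where u_j is the displayed integer vector. Then <v, e_j> = <v, u_j> / sqrt(<u_j, u_j>), so |<v, e_j>|^2 = <v, u_j>^2 / <u_j, u_j>.
Coefficients: <v, e_1> = -8/sqrt(12), <v, e_2> = 11/sqrt(42).
Square and sum: Σ |<v, e_j>|^2 = 115/14.
Compute ||v||^2 = v·v = 14.
Deficit = 14 − 115/14 = 81/14 ≥ 0, confirming Bessel's inequality. (The deficit equals ||v − Σ <v,e_j> e_j||^2, the squared distance from v to span{e_j}.)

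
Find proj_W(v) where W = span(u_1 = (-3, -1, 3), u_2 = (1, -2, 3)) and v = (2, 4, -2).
proj_W(v) = (142/101, 164/101, -342/101)

Set up U = [u_1 | ... | u_2] ∈ R^(3×2). The projector onto W = col(U) is P = U (U^T U)^(-1) U^T.
Compute U^T U =
  [19, 8]
  [8, 14],
and U^T v = (-16, -12).
Solve U^T U · c = U^T v for the coefficients: c = (-64/101, -50/101). The projection is proj_W(v) = U c.
Check: (v - proj_W(v)) · u_1 = 0  (should be 0).
Check: (v - proj_W(v)) · u_2 = 0  (should be 0).
Result: proj_W(v) = (142/101, 164/101, -342/101).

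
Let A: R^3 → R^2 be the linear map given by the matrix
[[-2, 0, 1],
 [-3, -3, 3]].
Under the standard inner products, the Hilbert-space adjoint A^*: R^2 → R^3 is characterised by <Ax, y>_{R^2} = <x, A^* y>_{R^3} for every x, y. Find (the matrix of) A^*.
A^* = A^T =
[[-2, -3],
 [0, -3],
 [1, 3]]

For real matrices with standard dot products, the defining identity <Ax, y> = <x, A^* y> gives (Ax)^T y = x^T (A^*) y, i.e. x^T A^T y = x^T (A^*) y. Since this holds for all x, y, we must have A^* = A^T. Therefore
A^* =
[[-2, -3],
 [0, -3],
 [1, 3]].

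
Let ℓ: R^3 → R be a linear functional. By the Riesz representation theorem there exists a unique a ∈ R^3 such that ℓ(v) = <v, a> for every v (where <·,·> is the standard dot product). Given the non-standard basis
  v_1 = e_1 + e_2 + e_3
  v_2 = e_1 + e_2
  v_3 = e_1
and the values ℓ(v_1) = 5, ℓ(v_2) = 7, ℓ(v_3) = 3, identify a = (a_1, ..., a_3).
a = (3, 4, -2)

Write a = (a_1, ..., a_3) in the standard basis. For each basis vector v_i, ℓ(v_i) = <v_i, a> is a linear equation in the a_j's. Collect the n equations into a matrix system V a = ℓ, where row i of V is v_i (expressed in the standard basis). Since V is invertible (lower-triangular with 1s on the diagonal, up to permutation), solve by back-substitution:
  V =
[[1, 1, 1],
 [1, 1, 0],
 [1, 0, 0]]
  V a = (5, 7, 3)
Solving gives a = (3, 4, -2).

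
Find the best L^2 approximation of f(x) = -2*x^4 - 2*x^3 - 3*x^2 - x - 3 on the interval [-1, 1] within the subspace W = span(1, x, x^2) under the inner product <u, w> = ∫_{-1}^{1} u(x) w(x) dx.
g(x) = -33*x^2/7 - 11*x/5 - 99/35

The best approximation g ∈ W is the orthogonal projection of f onto W. Writing g = a_0 + a_1 x + a_2 x^2, the coefficients solve the normal equations G · a = b where
  G_{ij} = <φ_i, φ_j> and b_i = <f, φ_i>, with φ_0 = 1, φ_1 = x, φ_2 = x^2.
G =
  [2, 0, 2/3]
  [0, 2/3, 0]
  [2/3, 0, 2/5],
b = (-44/5, -22/15, -132/35).
Solving gives a_0 = -99/35, a_1 = -11/5, a_2 = -33/7, so
  g(x) = -33*x^2/7 - 11*x/5 - 99/35.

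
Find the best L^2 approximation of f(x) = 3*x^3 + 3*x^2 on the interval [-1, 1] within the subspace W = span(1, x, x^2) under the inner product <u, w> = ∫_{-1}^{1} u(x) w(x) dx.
g(x) = 3*x^2 + 9*x/5

The best approximation g ∈ W is the orthogonal projection of f onto W. Writing g = a_0 + a_1 x + a_2 x^2, the coefficients solve the normal equations G · a = b where
  G_{ij} = <φ_i, φ_j> and b_i = <f, φ_i>, with φ_0 = 1, φ_1 = x, φ_2 = x^2.
G =
  [2, 0, 2/3]
  [0, 2/3, 0]
  [2/3, 0, 2/5],
b = (2, 6/5, 6/5).
Solving gives a_0 = 0, a_1 = 9/5, a_2 = 3, so
  g(x) = 3*x^2 + 9*x/5.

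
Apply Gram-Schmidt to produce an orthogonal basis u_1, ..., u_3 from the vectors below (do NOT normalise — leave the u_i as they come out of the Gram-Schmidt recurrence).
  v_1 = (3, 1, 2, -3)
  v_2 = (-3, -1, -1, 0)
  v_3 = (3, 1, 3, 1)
Orthogonal basis:
  u_1 = (3, 1, 2, -3)
  u_2 = (-33/23, -11/23, 1/23, -36/23)
  u_3 = (-63/109, -21/109, 210/109, 70/109)

Apply the Gram-Schmidt recurrence
  u_1 = v_1
  u_i = v_i − Σ_{j<i} ((v_i · u_j) / (u_j · u_j)) · u_j.

Step by step this gives:
  u_1 = (3, 1, 2, -3)
  u_2 = (-33/23, -11/23, 1/23, -36/23)
  u_3 = (-63/109, -21/109, 210/109, 70/109)

Orthogonality check:
  u_2 · u_1 = 0 (should be 0)
  u_3 · u_1 = 0 (should be 0)
  u_3 · u_2 = 0 (should be 0)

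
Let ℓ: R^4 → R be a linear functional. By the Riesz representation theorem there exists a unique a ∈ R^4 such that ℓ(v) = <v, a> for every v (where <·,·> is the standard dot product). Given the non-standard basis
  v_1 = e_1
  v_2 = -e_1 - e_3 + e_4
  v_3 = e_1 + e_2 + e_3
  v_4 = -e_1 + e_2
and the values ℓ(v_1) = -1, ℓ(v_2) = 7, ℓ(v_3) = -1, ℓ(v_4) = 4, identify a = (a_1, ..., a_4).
a = (-1, 3, -3, 3)

Write a = (a_1, ..., a_4) in the standard basis. For each basis vector v_i, ℓ(v_i) = <v_i, a> is a linear equation in the a_j's. Collect the n equations into a matrix system V a = ℓ, where row i of V is v_i (expressed in the standard basis). Since V is invertible (lower-triangular with 1s on the diagonal, up to permutation), solve by back-substitution:
  V =
[[1, 0, 0, 0],
 [-1, 0, -1, 1],
 [1, 1, 1, 0],
 [-1, 1, 0, 0]]
  V a = (-1, 7, -1, 4)
Solving gives a = (-1, 3, -3, 3).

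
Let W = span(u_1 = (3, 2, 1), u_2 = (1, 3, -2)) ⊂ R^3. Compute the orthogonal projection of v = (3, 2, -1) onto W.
proj_W(v) = (7/3, 8/3, -1/3)

Set up U = [u_1 | ... | u_2] ∈ R^(3×2). The projector onto W = col(U) is P = U (U^T U)^(-1) U^T.
Compute U^T U =
  [14, 7]
  [7, 14],
and U^T v = (12, 11).
Solve U^T U · c = U^T v for the coefficients: c = (13/21, 10/21). The projection is proj_W(v) = U c.
Check: (v - proj_W(v)) · u_1 = 0  (should be 0).
Check: (v - proj_W(v)) · u_2 = 0  (should be 0).
Result: proj_W(v) = (7/3, 8/3, -1/3).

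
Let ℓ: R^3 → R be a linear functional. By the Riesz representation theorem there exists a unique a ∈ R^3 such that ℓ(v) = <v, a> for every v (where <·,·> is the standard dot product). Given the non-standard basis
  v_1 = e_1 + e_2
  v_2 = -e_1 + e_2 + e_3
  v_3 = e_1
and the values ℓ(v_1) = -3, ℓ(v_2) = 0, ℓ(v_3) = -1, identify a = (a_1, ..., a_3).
a = (-1, -2, 1)

Write a = (a_1, ..., a_3) in the standard basis. For each basis vector v_i, ℓ(v_i) = <v_i, a> is a linear equation in the a_j's. Collect the n equations into a matrix system V a = ℓ, where row i of V is v_i (expressed in the standard basis). Since V is invertible (lower-triangular with 1s on the diagonal, up to permutation), solve by back-substitution:
  V =
[[1, 1, 0],
 [-1, 1, 1],
 [1, 0, 0]]
  V a = (-3, 0, -1)
Solving gives a = (-1, -2, 1).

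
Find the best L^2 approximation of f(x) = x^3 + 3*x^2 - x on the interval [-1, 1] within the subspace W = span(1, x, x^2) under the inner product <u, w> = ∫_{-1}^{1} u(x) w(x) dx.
g(x) = 3*x^2 - 2*x/5

The best approximation g ∈ W is the orthogonal projection of f onto W. Writing g = a_0 + a_1 x + a_2 x^2, the coefficients solve the normal equations G · a = b where
  G_{ij} = <φ_i, φ_j> and b_i = <f, φ_i>, with φ_0 = 1, φ_1 = x, φ_2 = x^2.
G =
  [2, 0, 2/3]
  [0, 2/3, 0]
  [2/3, 0, 2/5],
b = (2, -4/15, 6/5).
Solving gives a_0 = 0, a_1 = -2/5, a_2 = 3, so
  g(x) = 3*x^2 - 2*x/5.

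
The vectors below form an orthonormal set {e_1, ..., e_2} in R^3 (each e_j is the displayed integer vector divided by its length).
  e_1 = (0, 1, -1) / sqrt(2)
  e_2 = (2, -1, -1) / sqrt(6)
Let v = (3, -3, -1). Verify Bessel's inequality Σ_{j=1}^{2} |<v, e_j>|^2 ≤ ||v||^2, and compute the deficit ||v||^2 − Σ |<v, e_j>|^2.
Σ |<v, e_j>|^2 = 56/3; ||v||^2 = 19; deficit = 1/3

Write each e_j = u_j / sqrt(<u_j, u_j>) where u_j is the displayed integer vector. Then <v, e_j> = <v, u_j> / sqrt(<u_j, u_j>), so |<v, e_j>|^2 = <v, u_j>^2 / <u_j, u_j>.
Coefficients: <v, e_1> = -2/sqrt(2), <v, e_2> = 10/sqrt(6).
Square and sum: Σ |<v, e_j>|^2 = 56/3.
Compute ||v||^2 = v·v = 19.
Deficit = 19 − 56/3 = 1/3 ≥ 0, confirming Bessel's inequality. (The deficit equals ||v − Σ <v,e_j> e_j||^2, the squared distance from v to span{e_j}.)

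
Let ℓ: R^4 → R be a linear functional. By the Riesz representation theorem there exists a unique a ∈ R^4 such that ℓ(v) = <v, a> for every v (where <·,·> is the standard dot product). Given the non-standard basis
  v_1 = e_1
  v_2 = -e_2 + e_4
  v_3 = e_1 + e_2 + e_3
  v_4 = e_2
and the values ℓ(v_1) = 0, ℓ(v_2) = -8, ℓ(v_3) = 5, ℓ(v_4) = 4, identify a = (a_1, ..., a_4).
a = (0, 4, 1, -4)

Write a = (a_1, ..., a_4) in the standard basis. For each basis vector v_i, ℓ(v_i) = <v_i, a> is a linear equation in the a_j's. Collect the n equations into a matrix system V a = ℓ, where row i of V is v_i (expressed in the standard basis). Since V is invertible (lower-triangular with 1s on the diagonal, up to permutation), solve by back-substitution:
  V =
[[1, 0, 0, 0],
 [0, -1, 0, 1],
 [1, 1, 1, 0],
 [0, 1, 0, 0]]
  V a = (0, -8, 5, 4)
Solving gives a = (0, 4, 1, -4).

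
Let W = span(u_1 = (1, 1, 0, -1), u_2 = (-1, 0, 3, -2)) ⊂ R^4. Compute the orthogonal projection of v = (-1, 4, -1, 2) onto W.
proj_W(v) = (39/41, 20/41, -57/41, 18/41)

Set up U = [u_1 | ... | u_2] ∈ R^(4×2). The projector onto W = col(U) is P = U (U^T U)^(-1) U^T.
Compute U^T U =
  [3, 1]
  [1, 14],
and U^T v = (1, -6).
Solve U^T U · c = U^T v for the coefficients: c = (20/41, -19/41). The projection is proj_W(v) = U c.
Check: (v - proj_W(v)) · u_1 = 0  (should be 0).
Check: (v - proj_W(v)) · u_2 = 0  (should be 0).
Result: proj_W(v) = (39/41, 20/41, -57/41, 18/41).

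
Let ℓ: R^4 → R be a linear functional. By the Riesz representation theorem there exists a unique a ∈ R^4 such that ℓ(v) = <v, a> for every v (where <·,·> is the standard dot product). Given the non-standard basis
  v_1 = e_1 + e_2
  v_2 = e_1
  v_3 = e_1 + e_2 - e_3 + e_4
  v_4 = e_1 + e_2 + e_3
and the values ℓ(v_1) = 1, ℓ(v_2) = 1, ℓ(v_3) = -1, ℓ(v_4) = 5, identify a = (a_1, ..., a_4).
a = (1, 0, 4, 2)

Write a = (a_1, ..., a_4) in the standard basis. For each basis vector v_i, ℓ(v_i) = <v_i, a> is a linear equation in the a_j's. Collect the n equations into a matrix system V a = ℓ, where row i of V is v_i (expressed in the standard basis). Since V is invertible (lower-triangular with 1s on the diagonal, up to permutation), solve by back-substitution:
  V =
[[1, 1, 0, 0],
 [1, 0, 0, 0],
 [1, 1, -1, 1],
 [1, 1, 1, 0]]
  V a = (1, 1, -1, 5)
Solving gives a = (1, 0, 4, 2).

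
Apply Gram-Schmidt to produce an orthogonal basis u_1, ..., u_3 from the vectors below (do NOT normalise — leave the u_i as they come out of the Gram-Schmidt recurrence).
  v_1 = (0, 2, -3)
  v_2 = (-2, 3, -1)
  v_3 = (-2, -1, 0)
Orthogonal basis:
  u_1 = (0, 2, -3)
  u_2 = (-2, 21/13, 14/13)
  u_3 = (-140/101, -120/101, -80/101)

Apply the Gram-Schmidt recurrence
  u_1 = v_1
  u_i = v_i − Σ_{j<i} ((v_i · u_j) / (u_j · u_j)) · u_j.

Step by step this gives:
  u_1 = (0, 2, -3)
  u_2 = (-2, 21/13, 14/13)
  u_3 = (-140/101, -120/101, -80/101)

Orthogonality check:
  u_2 · u_1 = 0 (should be 0)
  u_3 · u_1 = 0 (should be 0)
  u_3 · u_2 = 0 (should be 0)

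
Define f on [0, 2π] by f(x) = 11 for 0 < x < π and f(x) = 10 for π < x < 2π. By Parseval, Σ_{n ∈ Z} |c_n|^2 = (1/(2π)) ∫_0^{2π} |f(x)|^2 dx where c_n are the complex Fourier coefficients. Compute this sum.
Σ |c_n|^2 = 221/2

Parseval equates the L^2 energy of f (normalised by 1/(2π)) with the ℓ^2 sum of its Fourier coefficients: (1/(2π)) ∫_0^{2π} |f|^2 = Σ |c_n|^2.
Compute the left side: (1/(2π)) [∫_0^π 11^2 dx + ∫_π^{2π} 10^2 dx] = (1/(2π)) · (121π + 100π) = (121 + 100)/2 = 221/2.
So Σ_{n ∈ Z} |c_n|^2 = 221/2.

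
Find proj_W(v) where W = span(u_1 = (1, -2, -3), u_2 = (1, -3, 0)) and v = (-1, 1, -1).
proj_W(v) = (-4/13, 16/13, -12/13)

Set up U = [u_1 | ... | u_2] ∈ R^(3×2). The projector onto W = col(U) is P = U (U^T U)^(-1) U^T.
Compute U^T U =
  [14, 7]
  [7, 10],
and U^T v = (0, -4).
Solve U^T U · c = U^T v for the coefficients: c = (4/13, -8/13). The projection is proj_W(v) = U c.
Check: (v - proj_W(v)) · u_1 = 0  (should be 0).
Check: (v - proj_W(v)) · u_2 = 0  (should be 0).
Result: proj_W(v) = (-4/13, 16/13, -12/13).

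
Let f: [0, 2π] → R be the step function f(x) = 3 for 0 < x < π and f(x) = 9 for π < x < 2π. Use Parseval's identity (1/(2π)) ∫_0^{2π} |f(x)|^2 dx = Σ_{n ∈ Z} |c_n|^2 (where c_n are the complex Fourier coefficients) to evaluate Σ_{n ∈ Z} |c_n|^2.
Σ |c_n|^2 = 45

Parseval equates the L^2 energy of f (normalised by 1/(2π)) with the ℓ^2 sum of its Fourier coefficients: (1/(2π)) ∫_0^{2π} |f|^2 = Σ |c_n|^2.
Compute the left side: (1/(2π)) [∫_0^π 3^2 dx + ∫_π^{2π} 9^2 dx] = (1/(2π)) · (9π + 81π) = (9 + 81)/2 = 45.
So Σ_{n ∈ Z} |c_n|^2 = 45.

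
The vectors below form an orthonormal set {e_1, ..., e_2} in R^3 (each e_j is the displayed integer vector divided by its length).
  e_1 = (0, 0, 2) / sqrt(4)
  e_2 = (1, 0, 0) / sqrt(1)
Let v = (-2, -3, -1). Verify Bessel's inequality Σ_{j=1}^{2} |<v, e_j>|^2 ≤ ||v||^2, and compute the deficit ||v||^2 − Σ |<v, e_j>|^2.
Σ |<v, e_j>|^2 = 5; ||v||^2 = 14; deficit = 9

Write each e_j = u_j / sqrt(<u_j, u_j>) where u_j is the displayed integer vector. Then <v, e_j> = <v, u_j> / sqrt(<u_j, u_j>), so |<v, e_j>|^2 = <v, u_j>^2 / <u_j, u_j>.
Coefficients: <v, e_1> = -2/sqrt(4), <v, e_2> = -2/sqrt(1).
Square and sum: Σ |<v, e_j>|^2 = 5.
Compute ||v||^2 = v·v = 14.
Deficit = 14 − 5 = 9 ≥ 0, confirming Bessel's inequality. (The deficit equals ||v − Σ <v,e_j> e_j||^2, the squared distance from v to span{e_j}.)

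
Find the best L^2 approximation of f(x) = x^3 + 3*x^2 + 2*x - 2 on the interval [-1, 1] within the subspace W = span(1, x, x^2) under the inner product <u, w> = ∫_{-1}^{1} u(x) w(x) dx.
g(x) = 3*x^2 + 13*x/5 - 2

The best approximation g ∈ W is the orthogonal projection of f onto W. Writing g = a_0 + a_1 x + a_2 x^2, the coefficients solve the normal equations G · a = b where
  G_{ij} = <φ_i, φ_j> and b_i = <f, φ_i>, with φ_0 = 1, φ_1 = x, φ_2 = x^2.
G =
  [2, 0, 2/3]
  [0, 2/3, 0]
  [2/3, 0, 2/5],
b = (-2, 26/15, -2/15).
Solving gives a_0 = -2, a_1 = 13/5, a_2 = 3, so
  g(x) = 3*x^2 + 13*x/5 - 2.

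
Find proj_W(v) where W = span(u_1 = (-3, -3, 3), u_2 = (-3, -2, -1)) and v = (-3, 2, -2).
proj_W(v) = (-33/26, -4/13, -67/26)

Set up U = [u_1 | ... | u_2] ∈ R^(3×2). The projector onto W = col(U) is P = U (U^T U)^(-1) U^T.
Compute U^T U =
  [27, 12]
  [12, 14],
and U^T v = (-3, 7).
Solve U^T U · c = U^T v for the coefficients: c = (-7/13, 25/26). The projection is proj_W(v) = U c.
Check: (v - proj_W(v)) · u_1 = 0  (should be 0).
Check: (v - proj_W(v)) · u_2 = 0  (should be 0).
Result: proj_W(v) = (-33/26, -4/13, -67/26).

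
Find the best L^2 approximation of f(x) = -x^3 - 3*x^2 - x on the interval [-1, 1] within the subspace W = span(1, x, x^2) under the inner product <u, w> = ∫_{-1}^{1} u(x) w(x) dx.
g(x) = -3*x^2 - 8*x/5

The best approximation g ∈ W is the orthogonal projection of f onto W. Writing g = a_0 + a_1 x + a_2 x^2, the coefficients solve the normal equations G · a = b where
  G_{ij} = <φ_i, φ_j> and b_i = <f, φ_i>, with φ_0 = 1, φ_1 = x, φ_2 = x^2.
G =
  [2, 0, 2/3]
  [0, 2/3, 0]
  [2/3, 0, 2/5],
b = (-2, -16/15, -6/5).
Solving gives a_0 = 0, a_1 = -8/5, a_2 = -3, so
  g(x) = -3*x^2 - 8*x/5.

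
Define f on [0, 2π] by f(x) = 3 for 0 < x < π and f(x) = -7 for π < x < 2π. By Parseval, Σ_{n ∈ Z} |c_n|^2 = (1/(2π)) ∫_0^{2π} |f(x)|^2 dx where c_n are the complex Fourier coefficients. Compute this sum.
Σ |c_n|^2 = 29

Parseval equates the L^2 energy of f (normalised by 1/(2π)) with the ℓ^2 sum of its Fourier coefficients: (1/(2π)) ∫_0^{2π} |f|^2 = Σ |c_n|^2.
Compute the left side: (1/(2π)) [∫_0^π 3^2 dx + ∫_π^{2π} (-7)^2 dx] = (1/(2π)) · (9π + 49π) = (9 + 49)/2 = 29.
So Σ_{n ∈ Z} |c_n|^2 = 29.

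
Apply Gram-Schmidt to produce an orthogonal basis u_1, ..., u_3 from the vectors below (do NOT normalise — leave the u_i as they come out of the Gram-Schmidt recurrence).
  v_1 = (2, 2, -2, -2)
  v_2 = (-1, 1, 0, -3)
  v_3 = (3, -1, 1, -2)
Orthogonal basis:
  u_1 = (2, 2, -2, -2)
  u_2 = (-7/4, 1/4, 3/4, -9/4)
  u_3 = (11/5, -61/35, 62/35, -46/35)

Apply the Gram-Schmidt recurrence
  u_1 = v_1
  u_i = v_i − Σ_{j<i} ((v_i · u_j) / (u_j · u_j)) · u_j.

Step by step this gives:
  u_1 = (2, 2, -2, -2)
  u_2 = (-7/4, 1/4, 3/4, -9/4)
  u_3 = (11/5, -61/35, 62/35, -46/35)

Orthogonality check:
  u_2 · u_1 = 0 (should be 0)
  u_3 · u_1 = 0 (should be 0)
  u_3 · u_2 = 0 (should be 0)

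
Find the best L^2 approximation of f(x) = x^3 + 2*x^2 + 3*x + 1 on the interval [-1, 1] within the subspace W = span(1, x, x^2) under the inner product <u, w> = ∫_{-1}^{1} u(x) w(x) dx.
g(x) = 2*x^2 + 18*x/5 + 1

The best approximation g ∈ W is the orthogonal projection of f onto W. Writing g = a_0 + a_1 x + a_2 x^2, the coefficients solve the normal equations G · a = b where
  G_{ij} = <φ_i, φ_j> and b_i = <f, φ_i>, with φ_0 = 1, φ_1 = x, φ_2 = x^2.
G =
  [2, 0, 2/3]
  [0, 2/3, 0]
  [2/3, 0, 2/5],
b = (10/3, 12/5, 22/15).
Solving gives a_0 = 1, a_1 = 18/5, a_2 = 2, so
  g(x) = 2*x^2 + 18*x/5 + 1.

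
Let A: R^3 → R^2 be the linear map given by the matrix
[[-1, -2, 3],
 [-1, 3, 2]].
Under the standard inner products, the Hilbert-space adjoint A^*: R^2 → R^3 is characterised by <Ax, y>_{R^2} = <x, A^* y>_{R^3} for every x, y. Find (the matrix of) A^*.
A^* = A^T =
[[-1, -1],
 [-2, 3],
 [3, 2]]

For real matrices with standard dot products, the defining identity <Ax, y> = <x, A^* y> gives (Ax)^T y = x^T (A^*) y, i.e. x^T A^T y = x^T (A^*) y. Since this holds for all x, y, we must have A^* = A^T. Therefore
A^* =
[[-1, -1],
 [-2, 3],
 [3, 2]].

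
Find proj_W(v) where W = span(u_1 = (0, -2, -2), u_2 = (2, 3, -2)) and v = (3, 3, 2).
proj_W(v) = (34/33, 125/33, 40/33)

Set up U = [u_1 | ... | u_2] ∈ R^(3×2). The projector onto W = col(U) is P = U (U^T U)^(-1) U^T.
Compute U^T U =
  [8, -2]
  [-2, 17],
and U^T v = (-10, 11).
Solve U^T U · c = U^T v for the coefficients: c = (-37/33, 17/33). The projection is proj_W(v) = U c.
Check: (v - proj_W(v)) · u_1 = 0  (should be 0).
Check: (v - proj_W(v)) · u_2 = 0  (should be 0).
Result: proj_W(v) = (34/33, 125/33, 40/33).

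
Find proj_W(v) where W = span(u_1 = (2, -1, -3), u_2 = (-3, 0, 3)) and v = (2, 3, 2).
proj_W(v) = (5/3, 10/3, 5/3)

Set up U = [u_1 | ... | u_2] ∈ R^(3×2). The projector onto W = col(U) is P = U (U^T U)^(-1) U^T.
Compute U^T U =
  [14, -15]
  [-15, 18],
and U^T v = (-5, 0).
Solve U^T U · c = U^T v for the coefficients: c = (-10/3, -25/9). The projection is proj_W(v) = U c.
Check: (v - proj_W(v)) · u_1 = 0  (should be 0).
Check: (v - proj_W(v)) · u_2 = 0  (should be 0).
Result: proj_W(v) = (5/3, 10/3, 5/3).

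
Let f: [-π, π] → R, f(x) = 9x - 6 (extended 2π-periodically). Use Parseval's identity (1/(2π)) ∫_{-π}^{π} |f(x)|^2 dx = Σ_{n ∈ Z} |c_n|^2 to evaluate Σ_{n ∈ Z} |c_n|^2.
Σ |c_n|^2 = 27π^2 + 36

Expand and integrate term by term over [-π, π]:
  ∫ (9x)^2 dx = 81·(2π^3/3); ∫ 2·9·(-6)·x dx = 0 (odd integrand); ∫ (-6)^2 dx = 36·2π.
So (1/(2π)) ∫_{-π}^{π} (9x - 6)^2 dx = 81π^2/3 + 36 = 27π^2 + 36.
Parseval ⇒ Σ |c_n|^2 = 27π^2 + 36.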